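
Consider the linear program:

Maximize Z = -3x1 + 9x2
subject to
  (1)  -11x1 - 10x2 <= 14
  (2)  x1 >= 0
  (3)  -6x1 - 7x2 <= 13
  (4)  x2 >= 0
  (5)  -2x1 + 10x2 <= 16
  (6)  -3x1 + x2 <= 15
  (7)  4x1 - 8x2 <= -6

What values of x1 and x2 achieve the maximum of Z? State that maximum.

x1 = 0, x2 = 8/5, maximum Z = 72/5

Vertices and Z = -3x1 + 9x2:
  (0, 8/5) → Z = 72/5
  (0, 3/4) → Z = 27/4
  (17/6, 13/6) → Z = 11

At the optimal vertex, x1 = 0 and -2x1 + 10x2 = 16.
Solving simultaneously gives x1 = 0, x2 = 8/5.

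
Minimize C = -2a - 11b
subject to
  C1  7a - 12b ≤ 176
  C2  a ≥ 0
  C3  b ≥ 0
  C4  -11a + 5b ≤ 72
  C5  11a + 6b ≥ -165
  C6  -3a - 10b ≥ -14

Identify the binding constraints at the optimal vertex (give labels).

Vertices and C = -2a - 11b:
  (0, 0) → C = 0
  (0, 7/5) → C = -77/5
  (14/3, 0) → C = -28/3

The minimum is at (0, 7/5). Substituting into each constraint, equality holds for C2 and C6; the remaining constraints have slack.

C2 and C6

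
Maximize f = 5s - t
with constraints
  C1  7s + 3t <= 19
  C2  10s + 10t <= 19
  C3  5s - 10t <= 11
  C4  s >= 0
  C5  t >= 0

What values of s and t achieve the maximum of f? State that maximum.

s = 19/10, t = 0, maximum f = 19/2

Feasible corners and f = 5s - t:
  (0, 19/10) → f = -19/10
  (19/10, 0) → f = 19/2
  (0, 0) → f = 0

At the optimal vertex, 10s + 10t = 19 and t = 0.
Solving simultaneously gives s = 19/10, t = 0.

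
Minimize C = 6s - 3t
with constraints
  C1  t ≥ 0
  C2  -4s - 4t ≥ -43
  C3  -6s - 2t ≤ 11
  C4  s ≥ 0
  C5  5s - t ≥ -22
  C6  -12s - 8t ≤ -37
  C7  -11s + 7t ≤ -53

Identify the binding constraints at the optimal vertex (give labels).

C1 and C7

Vertices and C = 6s - 3t:
  (43/4, 0) → C = 129/2
  (53/11, 0) → C = 318/11
  (57/8, 29/8) → C = 255/8

The minimum is at (53/11, 0). Substituting into each constraint, equality holds for C1 and C7; the remaining constraints have slack.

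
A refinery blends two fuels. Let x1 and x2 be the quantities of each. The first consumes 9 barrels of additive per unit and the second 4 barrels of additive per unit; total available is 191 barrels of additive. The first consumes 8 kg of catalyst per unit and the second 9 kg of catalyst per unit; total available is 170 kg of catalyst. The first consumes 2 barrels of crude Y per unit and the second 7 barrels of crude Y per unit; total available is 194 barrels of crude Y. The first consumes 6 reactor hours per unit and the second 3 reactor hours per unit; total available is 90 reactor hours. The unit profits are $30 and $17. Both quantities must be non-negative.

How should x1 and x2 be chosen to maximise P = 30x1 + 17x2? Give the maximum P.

x1 = 10, x2 = 10, maximum P = 470

Feasible corners and P = 30x1 + 17x2:
  (0, 0) → P = 0
  (0, 170/9) → P = 2890/9
  (15, 0) → P = 450
  (10, 10) → P = 470

The binding constraints are 8x1 + 9x2 = 170 and 6x1 + 3x2 = 90.
Solving simultaneously gives x1 = 10, x2 = 10.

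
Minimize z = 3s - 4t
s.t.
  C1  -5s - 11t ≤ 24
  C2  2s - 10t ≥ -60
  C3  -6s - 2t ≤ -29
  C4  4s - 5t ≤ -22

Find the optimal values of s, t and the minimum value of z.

Feasible corners and z = 3s - 4t:
  (85/32, 209/32) → z = -581/32
  (8/3, 98/15) → z = -272/15
  (101/38, 124/19) → z = -689/38

The optimum lies where 2s - 10t = -60 and -6s - 2t = -29.
Solving simultaneously gives s = 85/32, t = 209/32.

s = 85/32, t = 209/32, minimum z = -581/32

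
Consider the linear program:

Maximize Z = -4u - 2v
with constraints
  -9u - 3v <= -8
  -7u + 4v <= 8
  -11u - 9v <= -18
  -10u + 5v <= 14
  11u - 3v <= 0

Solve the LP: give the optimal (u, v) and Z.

Extreme points and Z = -4u - 2v:
  (8/57, 128/57) → Z = -96/19
  (3/8, 37/24) → Z = -55/12
  (24/23, 88/23) → Z = -272/23
  (9/22, 3/2) → Z = -51/11

The binding constraints are -9u - 3v = -8 and -11u - 9v = -18.
Solving simultaneously gives u = 3/8, v = 37/24.

u = 3/8, v = 37/24, maximum Z = -55/12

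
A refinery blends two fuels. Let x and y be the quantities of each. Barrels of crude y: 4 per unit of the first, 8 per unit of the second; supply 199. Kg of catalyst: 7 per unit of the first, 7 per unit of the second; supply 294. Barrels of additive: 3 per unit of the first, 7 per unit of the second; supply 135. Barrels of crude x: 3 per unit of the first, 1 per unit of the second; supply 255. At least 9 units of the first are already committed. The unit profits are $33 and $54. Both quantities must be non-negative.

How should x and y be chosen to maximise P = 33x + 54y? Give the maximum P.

Vertices and P = 33x + 54y:
  (42, 0) → P = 1386
  (9, 0) → P = 297
  (159/4, 9/4) → P = 5733/4
  (9, 108/7) → P = 7911/7

At the optimal vertex, 7x + 7y = 294 and 3x + 7y = 135.
Solving simultaneously gives x = 159/4, y = 9/4.

x = 159/4, y = 9/4, maximum P = 5733/4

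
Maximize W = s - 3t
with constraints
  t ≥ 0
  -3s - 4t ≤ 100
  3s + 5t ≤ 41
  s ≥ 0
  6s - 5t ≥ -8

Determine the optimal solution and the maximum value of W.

Corner points and W = s - 3t:
  (41/3, 0) → W = 41/3
  (0, 0) → W = 0
  (11/3, 6) → W = -43/3
  (0, 8/5) → W = -24/5

The optimum lies where t = 0 and 3s + 5t = 41.
Solving simultaneously gives s = 41/3, t = 0.

s = 41/3, t = 0, maximum W = 41/3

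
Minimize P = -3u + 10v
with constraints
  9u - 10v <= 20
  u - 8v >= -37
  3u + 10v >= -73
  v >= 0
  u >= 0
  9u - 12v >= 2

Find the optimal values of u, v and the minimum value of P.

Corner points and P = -3u + 10v:
  (265/31, 353/62) → P = 970/31
  (20/9, 0) → P = -20/3
  (23/3, 67/12) → P = 197/6
  (2/9, 0) → P = -2/3

At the optimal vertex, 9u - 10v = 20 and v = 0.
Solving simultaneously gives u = 20/9, v = 0.

u = 20/9, v = 0, minimum P = -20/3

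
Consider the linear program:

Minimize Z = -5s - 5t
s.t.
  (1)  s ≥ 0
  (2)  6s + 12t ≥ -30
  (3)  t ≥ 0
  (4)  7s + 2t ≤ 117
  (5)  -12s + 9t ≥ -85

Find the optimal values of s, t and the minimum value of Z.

s = 0, t = 117/2, minimum Z = -585/2

Extreme points and Z = -5s - 5t:
  (0, 0) → Z = 0
  (0, 117/2) → Z = -585/2
  (85/12, 0) → Z = -425/12
  (1223/87, 809/87) → Z = -10160/87

The optimum lies where s = 0 and 7s + 2t = 117.
Solving simultaneously gives s = 0, t = 117/2.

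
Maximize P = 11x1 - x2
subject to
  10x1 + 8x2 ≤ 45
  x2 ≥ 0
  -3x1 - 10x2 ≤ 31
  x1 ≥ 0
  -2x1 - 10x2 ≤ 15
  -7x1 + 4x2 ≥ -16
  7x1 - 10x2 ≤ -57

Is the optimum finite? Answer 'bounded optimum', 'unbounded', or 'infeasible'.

infeasible

The boundaries 10x1 + 8x2 = 45 and x1 = 0 meet at (0, 45/8), but that point violates 7x1 - 10x2 ≤ -57. Every candidate vertex is excluded by some other constraint, so the feasible region is empty.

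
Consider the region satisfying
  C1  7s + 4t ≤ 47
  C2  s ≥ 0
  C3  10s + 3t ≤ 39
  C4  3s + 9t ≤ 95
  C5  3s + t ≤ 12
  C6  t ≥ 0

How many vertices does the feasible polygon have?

Intersecting each pair of boundary lines and keeping only the points that satisfy every inequality leaves:
  (0, 95/9)
  (0, 0)
  (3, 3)
  (39/10, 0)
  (13/24, 83/8)

5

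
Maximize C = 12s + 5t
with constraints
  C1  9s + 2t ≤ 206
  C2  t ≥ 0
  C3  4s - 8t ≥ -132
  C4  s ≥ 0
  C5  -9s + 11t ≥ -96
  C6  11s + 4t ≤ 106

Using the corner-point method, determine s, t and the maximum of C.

Vertices and C = 12s + 5t:
  (0, 0) → C = 0
  (106/11, 0) → C = 1272/11
  (0, 33/2) → C = 165/2
  (40/13, 469/26) → C = 3305/26

s = 40/13, t = 469/26, maximum C = 3305/26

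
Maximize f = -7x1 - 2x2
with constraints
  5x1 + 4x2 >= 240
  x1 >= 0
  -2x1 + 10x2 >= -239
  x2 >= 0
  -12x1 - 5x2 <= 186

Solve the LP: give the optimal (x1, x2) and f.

Vertices and f = -7x1 - 2x2:
  (0, 60) → f = -120
  (48, 0) → f = -336
  (239/2, 0) → f = -1673/2
The feasible region is unbounded (it extends along (0, 1), (5, 1)), but f strictly decreases along every unbounded feasible direction, so there is no improving ray and the maximum is attained at a vertex.

The binding constraints are 5x1 + 4x2 = 240 and x1 = 0.
Solving simultaneously gives x1 = 0, x2 = 60.

x1 = 0, x2 = 60, maximum f = -120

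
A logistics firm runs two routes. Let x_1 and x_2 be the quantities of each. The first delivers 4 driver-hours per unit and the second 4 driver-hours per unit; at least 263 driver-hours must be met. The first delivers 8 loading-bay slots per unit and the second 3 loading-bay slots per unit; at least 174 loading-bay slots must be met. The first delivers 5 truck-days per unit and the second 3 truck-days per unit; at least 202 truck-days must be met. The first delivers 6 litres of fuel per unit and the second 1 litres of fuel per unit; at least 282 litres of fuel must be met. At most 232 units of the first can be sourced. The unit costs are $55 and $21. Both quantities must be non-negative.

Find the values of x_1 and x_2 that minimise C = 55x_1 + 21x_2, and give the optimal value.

x_1 = 173/4, x_2 = 45/2, minimum C = 11405/4

Vertices and C = 55x_1 + 21x_2:
  (0, 282) → C = 5922
  (263/4, 0) → C = 14465/4
  (232, 0) → C = 12760
  (173/4, 45/2) → C = 11405/4
The feasible region is unbounded (it extends along (0, 1)), but C strictly increases along every unbounded feasible direction, so there is no improving ray and the minimum is attained at a vertex.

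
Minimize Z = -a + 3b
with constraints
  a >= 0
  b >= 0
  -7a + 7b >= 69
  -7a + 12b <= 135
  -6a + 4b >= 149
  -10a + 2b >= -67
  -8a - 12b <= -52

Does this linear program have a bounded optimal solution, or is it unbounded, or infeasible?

infeasible

The boundaries a = 0 and -7a + 7b = 69 meet at (0, 69/7), but that point violates -6a + 4b ≥ 149. Every candidate vertex is excluded by some other constraint, so the feasible region is empty.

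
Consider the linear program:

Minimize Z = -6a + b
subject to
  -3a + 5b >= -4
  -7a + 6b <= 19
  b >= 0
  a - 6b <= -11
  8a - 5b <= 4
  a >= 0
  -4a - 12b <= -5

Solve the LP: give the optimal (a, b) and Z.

a = 119/13, b = 180/13, minimum Z = -534/13

Extreme points and Z = -6a + b:
  (119/13, 180/13) → Z = -534/13
  (0, 19/6) → Z = 19/6
  (79/43, 92/43) → Z = -382/43
  (0, 11/6) → Z = 11/6

The optimum lies where -7a + 6b = 19 and 8a - 5b = 4.
Solving simultaneously gives a = 119/13, b = 180/13.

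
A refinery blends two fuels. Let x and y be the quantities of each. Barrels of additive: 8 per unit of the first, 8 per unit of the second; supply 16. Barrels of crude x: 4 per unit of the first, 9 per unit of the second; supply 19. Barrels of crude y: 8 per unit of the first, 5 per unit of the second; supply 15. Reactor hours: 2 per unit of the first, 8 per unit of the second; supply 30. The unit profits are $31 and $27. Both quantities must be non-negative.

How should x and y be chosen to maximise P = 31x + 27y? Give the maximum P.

x = 5/3, y = 1/3, maximum P = 182/3

Extreme points and P = 31x + 27y:
  (0, 0) → P = 0
  (0, 2) → P = 54
  (15/8, 0) → P = 465/8
  (5/3, 1/3) → P = 182/3

At the optimal vertex, 8x + 8y = 16 and 8x + 5y = 15.
Solving simultaneously gives x = 5/3, y = 1/3.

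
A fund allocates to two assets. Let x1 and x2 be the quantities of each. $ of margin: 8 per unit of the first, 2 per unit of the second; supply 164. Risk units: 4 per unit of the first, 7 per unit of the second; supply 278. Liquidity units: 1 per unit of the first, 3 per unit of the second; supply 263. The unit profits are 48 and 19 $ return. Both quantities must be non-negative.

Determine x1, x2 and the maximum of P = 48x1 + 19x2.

x1 = 37/3, x2 = 98/3, maximum P = 3638/3

Extreme points and P = 48x1 + 19x2:
  (0, 0) → P = 0
  (0, 278/7) → P = 5282/7
  (41/2, 0) → P = 984
  (37/3, 98/3) → P = 3638/3

The optimum lies where 8x1 + 2x2 = 164 and 4x1 + 7x2 = 278.
Solving simultaneously gives x1 = 37/3, x2 = 98/3.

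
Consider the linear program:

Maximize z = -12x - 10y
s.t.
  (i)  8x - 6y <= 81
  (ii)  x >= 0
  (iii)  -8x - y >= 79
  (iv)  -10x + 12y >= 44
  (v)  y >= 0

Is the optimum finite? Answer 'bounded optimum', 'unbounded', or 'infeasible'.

The boundaries 8x - 6y = 81 and -10x + 12y = 44 meet at (103/3, 581/18), but that point violates -8x - y ≥ 79. Every candidate vertex is excluded by some other constraint, so the feasible region is empty.

infeasible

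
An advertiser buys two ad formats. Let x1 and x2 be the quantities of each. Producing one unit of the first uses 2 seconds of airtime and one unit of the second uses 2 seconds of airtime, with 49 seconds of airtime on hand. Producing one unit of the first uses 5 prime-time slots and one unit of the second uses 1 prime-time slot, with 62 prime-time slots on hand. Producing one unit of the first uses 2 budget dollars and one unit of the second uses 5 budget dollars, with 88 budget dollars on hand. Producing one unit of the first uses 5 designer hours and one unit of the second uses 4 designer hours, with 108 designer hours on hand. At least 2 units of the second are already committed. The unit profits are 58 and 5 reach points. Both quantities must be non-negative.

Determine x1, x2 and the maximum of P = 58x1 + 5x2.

x1 = 12, x2 = 2, maximum P = 706

Extreme points and P = 58x1 + 5x2:
  (0, 88/5) → P = 88
  (0, 2) → P = 10
  (222/23, 316/23) → P = 14456/23
  (12, 2) → P = 706

At the optimal vertex, 5x1 + x2 = 62 and x2 = 2.
Solving simultaneously gives x1 = 12, x2 = 2.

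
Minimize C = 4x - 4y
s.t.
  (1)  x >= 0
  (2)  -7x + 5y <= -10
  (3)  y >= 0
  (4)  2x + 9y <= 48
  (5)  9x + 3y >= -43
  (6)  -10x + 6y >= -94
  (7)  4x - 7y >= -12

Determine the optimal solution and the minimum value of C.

Corner points and C = 4x - 4y:
  (10/7, 0) → C = 40/7
  (130/29, 124/29) → C = 24/29
  (47/5, 0) → C = 188/5
  (189/17, 146/51) → C = 1684/51
  (114/25, 108/25) → C = 24/25

x = 130/29, y = 124/29, minimum C = 24/29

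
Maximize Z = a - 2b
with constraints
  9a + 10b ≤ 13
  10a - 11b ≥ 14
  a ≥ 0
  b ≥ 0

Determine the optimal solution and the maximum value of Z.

a = 13/9, b = 0, maximum Z = 13/9

Feasible corners and Z = a - 2b:
  (283/199, 4/199) → Z = 275/199
  (13/9, 0) → Z = 13/9
  (7/5, 0) → Z = 7/5

The binding constraints are 9a + 10b = 13 and b = 0.
Solving simultaneously gives a = 13/9, b = 0.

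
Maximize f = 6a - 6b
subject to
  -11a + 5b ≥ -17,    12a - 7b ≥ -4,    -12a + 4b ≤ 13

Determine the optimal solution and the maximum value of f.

Corner points and f = 6a - 6b:
  (139/17, 248/17) → f = -654/17
  (-133/16, -347/16) → f = 321/4
  (-25/12, -3) → f = 11/2

a = -133/16, b = -347/16, maximum f = 321/4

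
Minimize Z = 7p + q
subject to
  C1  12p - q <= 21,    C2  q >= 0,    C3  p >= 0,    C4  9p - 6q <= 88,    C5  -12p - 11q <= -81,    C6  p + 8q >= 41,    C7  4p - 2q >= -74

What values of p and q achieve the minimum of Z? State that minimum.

p = 0, q = 81/11, minimum Z = 81/11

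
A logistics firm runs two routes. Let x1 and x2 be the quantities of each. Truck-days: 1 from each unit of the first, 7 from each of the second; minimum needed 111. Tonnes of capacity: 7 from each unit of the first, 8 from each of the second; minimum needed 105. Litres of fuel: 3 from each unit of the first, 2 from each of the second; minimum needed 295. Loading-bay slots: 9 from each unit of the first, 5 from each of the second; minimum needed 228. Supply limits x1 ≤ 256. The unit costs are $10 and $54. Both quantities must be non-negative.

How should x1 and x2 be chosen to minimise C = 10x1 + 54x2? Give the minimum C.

x1 = 97, x2 = 2, minimum C = 1078

Extreme points and C = 10x1 + 54x2:
  (0, 295/2) → C = 7965
  (111, 0) → C = 1110
  (256, 0) → C = 2560
  (97, 2) → C = 1078
The feasible region is unbounded (it extends along (0, 1)), but C strictly increases along every unbounded feasible direction, so there is no improving ray and the minimum is attained at a vertex.

The optimum lies where x1 + 7x2 = 111 and 3x1 + 2x2 = 295.
Solving simultaneously gives x1 = 97, x2 = 2.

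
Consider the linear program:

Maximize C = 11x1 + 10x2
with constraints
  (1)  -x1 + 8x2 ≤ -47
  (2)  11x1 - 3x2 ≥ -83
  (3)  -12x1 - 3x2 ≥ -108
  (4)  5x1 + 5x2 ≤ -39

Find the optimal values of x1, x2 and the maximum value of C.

x1 = 73/5, x2 = -112/5, maximum C = -317/5

The feasible region is unbounded (it extends along (1, -4), (-3, -11)), but C strictly decreases along every unbounded feasible direction, so there is no improving ray and the maximum is attained at a vertex.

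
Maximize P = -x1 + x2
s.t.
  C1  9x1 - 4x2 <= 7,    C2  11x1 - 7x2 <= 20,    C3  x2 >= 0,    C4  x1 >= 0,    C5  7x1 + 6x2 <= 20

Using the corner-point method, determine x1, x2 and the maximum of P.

The binding constraints are x1 = 0 and 7x1 + 6x2 = 20.
Solving simultaneously gives x1 = 0, x2 = 10/3.

x1 = 0, x2 = 10/3, maximum P = 10/3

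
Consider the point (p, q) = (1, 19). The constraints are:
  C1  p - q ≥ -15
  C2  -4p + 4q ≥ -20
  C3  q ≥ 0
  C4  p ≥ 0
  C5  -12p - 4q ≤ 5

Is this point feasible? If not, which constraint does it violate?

Constraint C1: p - q = -18, which is not ≥ -15. All other constraints are satisfied.

not feasible — violates C1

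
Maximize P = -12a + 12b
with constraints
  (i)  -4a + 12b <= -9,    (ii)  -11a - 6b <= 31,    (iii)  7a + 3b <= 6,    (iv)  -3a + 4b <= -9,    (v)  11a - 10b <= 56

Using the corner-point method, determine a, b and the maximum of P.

Extreme points and P = -12a + 12b:
  (-35/31, -96/31) → P = -732/31
  (13/88, -87/16) → P = -2949/44
  (51/37, -45/37) → P = -1152/37
  (228/103, -326/103) → P = -6648/103

The optimum lies where -11a - 6b = 31 and -3a + 4b = -9.
Solving simultaneously gives a = -35/31, b = -96/31.

a = -35/31, b = -96/31, maximum P = -732/31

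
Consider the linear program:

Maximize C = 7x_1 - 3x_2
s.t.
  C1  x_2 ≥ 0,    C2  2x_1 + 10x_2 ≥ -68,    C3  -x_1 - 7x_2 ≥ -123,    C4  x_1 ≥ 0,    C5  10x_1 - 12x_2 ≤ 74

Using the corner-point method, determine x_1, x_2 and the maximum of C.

Vertices and C = 7x_1 - 3x_2:
  (0, 0) → C = 0
  (37/5, 0) → C = 259/5
  (0, 123/7) → C = -369/7
  (997/41, 578/41) → C = 5245/41

The optimum lies where -x_1 - 7x_2 = -123 and 10x_1 - 12x_2 = 74.
Solving simultaneously gives x_1 = 997/41, x_2 = 578/41.

x_1 = 997/41, x_2 = 578/41, maximum C = 5245/41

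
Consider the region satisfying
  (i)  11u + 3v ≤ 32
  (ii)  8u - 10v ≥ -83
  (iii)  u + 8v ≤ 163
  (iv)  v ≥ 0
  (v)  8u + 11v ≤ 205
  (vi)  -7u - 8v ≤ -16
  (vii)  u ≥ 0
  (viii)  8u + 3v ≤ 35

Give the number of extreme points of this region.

5

The feasible vertices (each the meet of two boundaries and inside every other half-plane) are:
  (71/134, 1169/134)
  (32/11, 0)
  (0, 83/10)
  (16/7, 0)
  (0, 2)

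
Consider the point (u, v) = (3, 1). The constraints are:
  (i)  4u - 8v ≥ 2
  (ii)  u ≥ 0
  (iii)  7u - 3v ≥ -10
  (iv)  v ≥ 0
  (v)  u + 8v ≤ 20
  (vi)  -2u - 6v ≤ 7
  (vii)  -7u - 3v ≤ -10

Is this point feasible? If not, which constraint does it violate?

(i): 4 ≥ 2 ✓
(ii): 3 ≥ 0 ✓
(iii): 18 ≥ -10 ✓
(iv): 1 ≥ 0 ✓
(v): 11 ≤ 20 ✓
(vi): -12 ≤ 7 ✓
(vii): -24 ≤ -10 ✓

feasible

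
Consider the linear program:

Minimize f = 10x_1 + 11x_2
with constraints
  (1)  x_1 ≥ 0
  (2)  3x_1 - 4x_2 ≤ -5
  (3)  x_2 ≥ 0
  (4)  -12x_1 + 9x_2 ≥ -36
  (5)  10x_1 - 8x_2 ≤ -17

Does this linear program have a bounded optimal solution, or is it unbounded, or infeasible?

bounded optimum

Vertices and f = 10x_1 + 11x_2:
  (0, 17/8) → f = 187/8
  (147/2, 94) → f = 1769
The feasible region has finitely many vertices and no improving ray; the minimum is 187/8 at (0, 17/8).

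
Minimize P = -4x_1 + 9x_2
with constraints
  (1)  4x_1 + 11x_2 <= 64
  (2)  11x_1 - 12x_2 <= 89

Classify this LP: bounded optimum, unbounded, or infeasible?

unbounded

From the feasible point (1747/169, 348/169), moving in the direction (-12, -11) keeps every constraint satisfied while P decreases without bound.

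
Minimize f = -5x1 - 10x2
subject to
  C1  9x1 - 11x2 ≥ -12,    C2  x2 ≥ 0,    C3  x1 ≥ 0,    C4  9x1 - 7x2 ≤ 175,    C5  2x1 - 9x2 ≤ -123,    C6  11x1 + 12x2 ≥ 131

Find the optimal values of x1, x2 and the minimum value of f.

x1 = 2009/36, x2 = 187/4, minimum f = -26875/36

Extreme points and f = -5x1 - 10x2:
  (2009/36, 187/4) → f = -26875/36
  (1245/59, 1083/59) → f = -17055/59
  (2436/67, 1457/67) → f = -26750/67

At the optimal vertex, 9x1 - 11x2 = -12 and 9x1 - 7x2 = 175.
Solving simultaneously gives x1 = 2009/36, x2 = 187/4.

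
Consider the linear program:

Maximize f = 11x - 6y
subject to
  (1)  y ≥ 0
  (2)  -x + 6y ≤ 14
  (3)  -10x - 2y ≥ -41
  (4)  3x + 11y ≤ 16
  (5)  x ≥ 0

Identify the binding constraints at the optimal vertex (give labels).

(1) and (3)

Vertices and f = 11x - 6y:
  (41/10, 0) → f = 451/10
  (0, 0) → f = 0
  (419/104, 37/104) → f = 4387/104
  (0, 16/11) → f = -96/11

The maximum is at (41/10, 0). Substituting into each constraint, equality holds for (1) and (3); the remaining constraints have slack.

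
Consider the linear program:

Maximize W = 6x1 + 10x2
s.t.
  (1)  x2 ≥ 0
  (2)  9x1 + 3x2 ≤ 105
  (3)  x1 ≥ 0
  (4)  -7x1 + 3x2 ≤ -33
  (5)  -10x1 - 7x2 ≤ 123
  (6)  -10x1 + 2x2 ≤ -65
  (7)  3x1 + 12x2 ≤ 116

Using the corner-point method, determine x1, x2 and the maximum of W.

Feasible corners and W = 6x1 + 10x2:
  (35/3, 0) → W = 70
  (13/2, 0) → W = 39
  (304/33, 81/11) → W = 1418/11
  (506/63, 965/126) → W = 1123/9

At the optimal vertex, 9x1 + 3x2 = 105 and 3x1 + 12x2 = 116.
Solving simultaneously gives x1 = 304/33, x2 = 81/11.

x1 = 304/33, x2 = 81/11, maximum W = 1418/11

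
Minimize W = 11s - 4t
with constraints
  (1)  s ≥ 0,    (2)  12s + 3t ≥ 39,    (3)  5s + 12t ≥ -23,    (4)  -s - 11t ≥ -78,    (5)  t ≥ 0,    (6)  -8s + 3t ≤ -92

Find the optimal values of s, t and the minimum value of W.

Feasible corners and W = 11s - 4t:
  (78, 0) → W = 858
  (178/13, 76/13) → W = 1654/13
  (23/2, 0) → W = 253/2

At the optimal vertex, t = 0 and -8s + 3t = -92.
Solving simultaneously gives s = 23/2, t = 0.

s = 23/2, t = 0, minimum W = 253/2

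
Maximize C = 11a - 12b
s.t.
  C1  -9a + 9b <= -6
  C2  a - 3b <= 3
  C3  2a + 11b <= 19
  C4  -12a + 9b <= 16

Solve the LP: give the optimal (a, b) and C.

a = 90/17, b = 13/17, maximum C = 834/17

Extreme points and C = 11a - 12b:
  (-1/2, -7/6) → C = 17/2
  (79/39, 53/39) → C = 233/39
  (90/17, 13/17) → C = 834/17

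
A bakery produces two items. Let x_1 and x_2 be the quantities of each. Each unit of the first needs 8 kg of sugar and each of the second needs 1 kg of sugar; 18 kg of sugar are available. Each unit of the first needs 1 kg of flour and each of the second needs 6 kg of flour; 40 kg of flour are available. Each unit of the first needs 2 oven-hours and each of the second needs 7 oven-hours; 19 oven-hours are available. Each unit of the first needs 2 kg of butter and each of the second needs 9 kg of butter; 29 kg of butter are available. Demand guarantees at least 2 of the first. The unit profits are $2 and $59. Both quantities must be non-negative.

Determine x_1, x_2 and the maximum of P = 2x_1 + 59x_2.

x_1 = 2, x_2 = 2, maximum P = 122

The optimum lies where 8x_1 + x_2 = 18 and x_1 = 2.
Solving simultaneously gives x_1 = 2, x_2 = 2.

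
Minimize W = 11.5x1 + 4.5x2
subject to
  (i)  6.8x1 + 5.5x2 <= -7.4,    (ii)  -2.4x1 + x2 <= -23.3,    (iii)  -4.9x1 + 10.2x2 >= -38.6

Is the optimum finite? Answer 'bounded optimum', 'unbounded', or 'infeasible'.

infeasible

The boundaries 6.8x1 + 5.5x2 = -7.4 and -2.4x1 + x2 = -23.3 meet at (6.0375, -8.81), but that point violates -4.9x1 + 10.2x2 ≥ -38.6. Every candidate vertex is excluded by some other constraint, so the feasible region is empty.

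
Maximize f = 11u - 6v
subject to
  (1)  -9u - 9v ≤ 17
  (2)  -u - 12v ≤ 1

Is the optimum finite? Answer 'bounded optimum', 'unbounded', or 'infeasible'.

unbounded

From the feasible point (-65/33, 8/99), moving in the direction (12, -1) keeps every constraint satisfied while f increases without bound.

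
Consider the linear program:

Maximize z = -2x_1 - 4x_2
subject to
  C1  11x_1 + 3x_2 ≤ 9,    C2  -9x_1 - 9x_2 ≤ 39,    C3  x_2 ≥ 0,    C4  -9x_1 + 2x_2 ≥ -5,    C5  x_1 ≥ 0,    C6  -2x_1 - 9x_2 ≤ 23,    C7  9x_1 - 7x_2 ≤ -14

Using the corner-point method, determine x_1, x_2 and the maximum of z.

x_1 = 0, x_2 = 2, maximum z = -8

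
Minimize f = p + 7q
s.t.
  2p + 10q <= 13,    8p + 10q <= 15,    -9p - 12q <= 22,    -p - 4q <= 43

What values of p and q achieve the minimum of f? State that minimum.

p = 245/11, q = -359/22, minimum f = -2023/22

Vertices and f = p + 7q:
  (1/3, 37/30) → f = 269/30
  (-188/33, 161/66) → f = 751/66
  (245/11, -359/22) → f = -2023/22
  (107/6, -365/24) → f = -709/8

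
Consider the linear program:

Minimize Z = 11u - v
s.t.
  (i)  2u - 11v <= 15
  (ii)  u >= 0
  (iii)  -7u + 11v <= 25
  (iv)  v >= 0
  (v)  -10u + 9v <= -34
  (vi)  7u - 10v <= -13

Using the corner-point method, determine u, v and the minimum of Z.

u = 457/37, v = 368/37, minimum Z = 4659/37

Feasible corners and Z = 11u - v:
  (599/47, 488/47) → Z = 6101/47
  (107/7, 12) → Z = 1093/7
  (457/37, 368/37) → Z = 4659/37

At the optimal vertex, -10u + 9v = -34 and 7u - 10v = -13.
Solving simultaneously gives u = 457/37, v = 368/37.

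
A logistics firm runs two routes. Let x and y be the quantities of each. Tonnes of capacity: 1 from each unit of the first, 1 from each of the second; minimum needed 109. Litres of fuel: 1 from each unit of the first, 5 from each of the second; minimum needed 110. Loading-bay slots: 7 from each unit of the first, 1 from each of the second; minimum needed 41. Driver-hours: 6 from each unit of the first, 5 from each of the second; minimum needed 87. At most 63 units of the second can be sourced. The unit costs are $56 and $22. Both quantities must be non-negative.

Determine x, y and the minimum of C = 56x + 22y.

x = 46, y = 63, minimum C = 3962

Vertices and C = 56x + 22y:
  (110, 0) → C = 6160
  (435/4, 1/4) → C = 12191/2
  (46, 63) → C = 3962
The feasible region is unbounded (it extends along (1, 0)), but C strictly increases along every unbounded feasible direction, so there is no improving ray and the minimum is attained at a vertex.

The optimum lies where x + y = 109 and y = 63.
Solving simultaneously gives x = 46, y = 63.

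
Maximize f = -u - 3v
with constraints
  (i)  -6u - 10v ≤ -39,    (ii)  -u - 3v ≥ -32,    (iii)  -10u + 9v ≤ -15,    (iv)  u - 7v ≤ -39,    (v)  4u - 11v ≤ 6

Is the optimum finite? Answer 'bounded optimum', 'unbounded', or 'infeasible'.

Feasible corners and f = -u - 3v:
  (111/13, 305/39) → f = -32
  (107/10, 71/10) → f = -32
  (456/61, 405/61) → f = -1671/61
The feasible region has finitely many vertices and no improving ray; the maximum is -1671/61 at (456/61, 405/61).

bounded optimum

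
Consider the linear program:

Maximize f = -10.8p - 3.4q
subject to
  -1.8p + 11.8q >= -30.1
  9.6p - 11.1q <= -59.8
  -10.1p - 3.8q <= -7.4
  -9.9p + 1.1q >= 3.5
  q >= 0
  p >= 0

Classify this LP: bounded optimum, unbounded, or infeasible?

Corner points and f = -10.8p - 3.4q:
  (2693/9933, 18614/3311) → f = -364912/16555
  (0, 598/111) → f = -10166/555
The feasible region has finitely many vertices and no improving ray; the maximum is -10166/555 at (0, 598/111).

bounded optimum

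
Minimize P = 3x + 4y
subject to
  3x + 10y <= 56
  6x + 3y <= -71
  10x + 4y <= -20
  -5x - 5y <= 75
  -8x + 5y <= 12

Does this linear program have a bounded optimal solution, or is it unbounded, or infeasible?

infeasible

The boundaries 3x + 10y = 56 and 6x + 3y = -71 meet at (-878/51, 183/17), but that point violates -8x + 5y ≤ 12. Every candidate vertex is excluded by some other constraint, so the feasible region is empty.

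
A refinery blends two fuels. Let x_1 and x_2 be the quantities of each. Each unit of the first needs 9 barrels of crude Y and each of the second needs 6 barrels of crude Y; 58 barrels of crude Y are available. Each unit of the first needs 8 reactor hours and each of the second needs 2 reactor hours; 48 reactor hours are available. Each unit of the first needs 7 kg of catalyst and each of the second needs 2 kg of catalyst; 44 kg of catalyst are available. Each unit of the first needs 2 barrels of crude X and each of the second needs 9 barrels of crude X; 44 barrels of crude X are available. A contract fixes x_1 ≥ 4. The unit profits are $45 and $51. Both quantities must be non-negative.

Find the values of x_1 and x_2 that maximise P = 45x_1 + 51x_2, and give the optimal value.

Feasible corners and P = 45x_1 + 51x_2:
  (6, 0) → P = 270
  (4, 0) → P = 180
  (86/15, 16/15) → P = 1562/5
  (4, 11/3) → P = 367

The optimum lies where 9x_1 + 6x_2 = 58 and x_1 = 4.
Solving simultaneously gives x_1 = 4, x_2 = 11/3.

x_1 = 4, x_2 = 11/3, maximum P = 367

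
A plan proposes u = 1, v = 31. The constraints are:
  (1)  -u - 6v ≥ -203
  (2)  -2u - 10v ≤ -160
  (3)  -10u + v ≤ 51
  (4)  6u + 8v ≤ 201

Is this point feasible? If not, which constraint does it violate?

not feasible — violates (4)

Constraint (4): 6u + 8v = 254, which is not ≤ 201. All other constraints are satisfied.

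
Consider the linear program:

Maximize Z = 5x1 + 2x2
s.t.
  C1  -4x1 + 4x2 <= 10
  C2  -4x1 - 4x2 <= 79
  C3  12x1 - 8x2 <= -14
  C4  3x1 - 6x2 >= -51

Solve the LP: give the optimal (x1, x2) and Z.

x1 = 3/2, x2 = 4, maximum Z = 31/2

The binding constraints are -4x1 + 4x2 = 10 and 12x1 - 8x2 = -14.
Solving simultaneously gives x1 = 3/2, x2 = 4.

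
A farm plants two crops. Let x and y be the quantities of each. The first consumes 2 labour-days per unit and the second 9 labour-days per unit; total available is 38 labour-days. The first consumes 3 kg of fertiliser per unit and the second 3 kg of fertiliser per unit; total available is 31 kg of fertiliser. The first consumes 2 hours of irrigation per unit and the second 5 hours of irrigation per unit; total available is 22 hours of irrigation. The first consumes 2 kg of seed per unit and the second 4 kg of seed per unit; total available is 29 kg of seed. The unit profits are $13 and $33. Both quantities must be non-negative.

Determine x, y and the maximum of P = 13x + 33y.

Corner points and P = 13x + 33y:
  (0, 0) → P = 0
  (0, 38/9) → P = 418/3
  (31/3, 0) → P = 403/3
  (1, 4) → P = 145
  (89/9, 4/9) → P = 1289/9

At the optimal vertex, 2x + 9y = 38 and 2x + 5y = 22.
Solving simultaneously gives x = 1, y = 4.

x = 1, y = 4, maximum P = 145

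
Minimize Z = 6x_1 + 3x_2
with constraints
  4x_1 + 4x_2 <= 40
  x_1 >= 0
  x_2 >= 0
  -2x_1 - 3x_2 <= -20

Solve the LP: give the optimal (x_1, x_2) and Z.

Corner points and Z = 6x_1 + 3x_2:
  (0, 10) → Z = 30
  (10, 0) → Z = 60
  (0, 20/3) → Z = 20

At the optimal vertex, x_1 = 0 and -2x_1 - 3x_2 = -20.
Solving simultaneously gives x_1 = 0, x_2 = 20/3.

x_1 = 0, x_2 = 20/3, minimum Z = 20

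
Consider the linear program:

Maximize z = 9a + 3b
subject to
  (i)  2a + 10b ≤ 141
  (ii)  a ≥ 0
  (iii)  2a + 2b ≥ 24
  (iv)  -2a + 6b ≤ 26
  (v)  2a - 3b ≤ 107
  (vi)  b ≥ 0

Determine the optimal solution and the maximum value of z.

a = 1493/26, b = 34/13, maximum z = 13641/26

Vertices and z = 9a + 3b:
  (293/16, 167/16) → z = 1569/8
  (1493/26, 34/13) → z = 13641/26
  (23/4, 25/4) → z = 141/2
  (12, 0) → z = 108
  (107/2, 0) → z = 963/2

The optimum lies where 2a + 10b = 141 and 2a - 3b = 107.
Solving simultaneously gives a = 1493/26, b = 34/13.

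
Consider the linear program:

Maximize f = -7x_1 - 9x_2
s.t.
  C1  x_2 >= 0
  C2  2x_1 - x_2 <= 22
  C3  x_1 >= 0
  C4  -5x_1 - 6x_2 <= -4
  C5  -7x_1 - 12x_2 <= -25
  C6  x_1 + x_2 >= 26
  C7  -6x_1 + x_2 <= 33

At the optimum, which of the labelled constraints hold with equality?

Vertices and f = -7x_1 - 9x_2:
  (16, 10) → f = -202
  (0, 26) → f = -234
  (0, 33) → f = -297
The feasible region is unbounded (it extends along (1, 2), (1, 6)), but f strictly decreases along every unbounded feasible direction, so there is no improving ray and the maximum is attained at a vertex.

The maximum is at (16, 10). Substituting into each constraint, equality holds for C2 and C6; the remaining constraints have slack.

C2 and C6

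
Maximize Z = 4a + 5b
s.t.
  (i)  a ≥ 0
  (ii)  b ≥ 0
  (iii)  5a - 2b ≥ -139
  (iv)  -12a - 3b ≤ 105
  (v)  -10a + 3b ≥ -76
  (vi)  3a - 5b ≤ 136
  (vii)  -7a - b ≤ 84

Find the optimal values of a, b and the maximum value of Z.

Feasible corners and Z = 4a + 5b:
  (0, 0) → Z = 0
  (0, 139/2) → Z = 695/2
  (38/5, 0) → Z = 152/5
  (569/5, 354) → Z = 11126/5

a = 569/5, b = 354, maximum Z = 11126/5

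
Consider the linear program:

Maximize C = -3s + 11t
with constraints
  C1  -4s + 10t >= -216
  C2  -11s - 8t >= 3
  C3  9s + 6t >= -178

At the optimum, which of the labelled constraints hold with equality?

C2 and C3

Corner points and C = -3s + 11t:
  (849/71, -1194/71) → C = -15681/71
  (-242/57, -1328/57) → C = -13882/57
  (-703/3, 1931/6) → C = 25459/6

The maximum is at (-703/3, 1931/6). Substituting into each constraint, equality holds for C2 and C3; the remaining constraints have slack.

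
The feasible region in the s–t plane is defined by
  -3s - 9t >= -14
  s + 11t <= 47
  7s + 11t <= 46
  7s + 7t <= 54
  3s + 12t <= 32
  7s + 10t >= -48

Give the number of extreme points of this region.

5

The feasible vertices (each the meet of two boundaries and inside every other half-plane) are:
  (-269/24, 127/24)
  (26/3, -4/3)
  (-998/67, 377/67)
  (68/7, -2)
  (292/7, -34)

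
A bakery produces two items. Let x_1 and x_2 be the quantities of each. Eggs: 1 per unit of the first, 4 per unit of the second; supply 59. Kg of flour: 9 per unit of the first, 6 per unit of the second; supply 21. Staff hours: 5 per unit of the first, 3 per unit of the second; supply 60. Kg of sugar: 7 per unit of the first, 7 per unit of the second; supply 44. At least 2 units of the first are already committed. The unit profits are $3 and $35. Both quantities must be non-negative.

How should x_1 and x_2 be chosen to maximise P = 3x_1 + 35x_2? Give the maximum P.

x_1 = 2, x_2 = 1/2, maximum P = 47/2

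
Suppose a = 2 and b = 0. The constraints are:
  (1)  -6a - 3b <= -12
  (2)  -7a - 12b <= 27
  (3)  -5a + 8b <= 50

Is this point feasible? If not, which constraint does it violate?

(1): -12 ≤ -12 ✓
(2): -14 ≤ 27 ✓
(3): -10 ≤ 50 ✓

feasible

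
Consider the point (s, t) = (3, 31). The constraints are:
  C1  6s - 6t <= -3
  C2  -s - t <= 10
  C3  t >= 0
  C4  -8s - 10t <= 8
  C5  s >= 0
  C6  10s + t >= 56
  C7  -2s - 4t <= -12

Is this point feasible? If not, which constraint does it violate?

C1: -168 ≤ -3 ✓
C2: -34 ≤ 10 ✓
C3: 31 ≥ 0 ✓
C4: -334 ≤ 8 ✓
C5: 3 ≥ 0 ✓
C6: 61 ≥ 56 ✓
C7: -130 ≤ -12 ✓

feasible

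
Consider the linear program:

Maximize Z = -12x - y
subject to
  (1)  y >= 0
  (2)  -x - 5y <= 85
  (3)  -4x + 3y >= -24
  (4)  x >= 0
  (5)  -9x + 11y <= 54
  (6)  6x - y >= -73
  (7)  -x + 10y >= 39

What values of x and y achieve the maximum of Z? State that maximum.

x = 0, y = 39/10, maximum Z = -39/10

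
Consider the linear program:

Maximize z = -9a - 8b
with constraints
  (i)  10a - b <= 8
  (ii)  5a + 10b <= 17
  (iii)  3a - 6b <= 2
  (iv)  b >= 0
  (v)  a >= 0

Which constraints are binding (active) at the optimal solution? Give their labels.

(iv) and (v)

Corner points and z = -9a - 8b:
  (97/105, 26/21) → z = -1913/105
  (46/57, 4/57) → z = -446/57
  (0, 17/10) → z = -68/5
  (2/3, 0) → z = -6
  (0, 0) → z = 0

The maximum is at (0, 0). Substituting into each constraint, equality holds for (iv) and (v); the remaining constraints have slack.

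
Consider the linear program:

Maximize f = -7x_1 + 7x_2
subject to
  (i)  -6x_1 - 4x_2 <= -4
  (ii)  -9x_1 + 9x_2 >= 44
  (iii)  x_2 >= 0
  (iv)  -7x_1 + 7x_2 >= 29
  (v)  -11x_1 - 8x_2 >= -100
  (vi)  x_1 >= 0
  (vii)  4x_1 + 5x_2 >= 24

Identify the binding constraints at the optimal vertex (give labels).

(v) and (vi)

Vertices and f = -7x_1 + 7x_2:
  (548/171, 1384/171) → f = 308/9
  (0, 44/9) → f = 308/9
  (0, 25/2) → f = 175/2

The maximum is at (0, 25/2). Substituting into each constraint, equality holds for (v) and (vi); the remaining constraints have slack.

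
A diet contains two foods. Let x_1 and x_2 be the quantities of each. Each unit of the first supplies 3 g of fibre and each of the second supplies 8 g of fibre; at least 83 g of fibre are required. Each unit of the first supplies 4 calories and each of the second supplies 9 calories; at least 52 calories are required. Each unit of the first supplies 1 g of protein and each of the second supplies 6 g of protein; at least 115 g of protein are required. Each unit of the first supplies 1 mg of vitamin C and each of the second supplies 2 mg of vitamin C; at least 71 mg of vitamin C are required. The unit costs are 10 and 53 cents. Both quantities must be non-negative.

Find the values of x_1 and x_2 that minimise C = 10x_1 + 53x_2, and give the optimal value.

x_1 = 49, x_2 = 11, minimum C = 1073

The feasible region is unbounded (it extends along (0, 1), (1, 0)), but C strictly increases along every unbounded feasible direction, so there is no improving ray and the minimum is attained at a vertex.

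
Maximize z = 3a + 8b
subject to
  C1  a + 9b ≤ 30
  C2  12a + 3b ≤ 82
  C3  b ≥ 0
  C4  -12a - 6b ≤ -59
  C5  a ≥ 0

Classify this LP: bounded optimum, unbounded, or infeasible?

Corner points and z = 3a + 8b:
  (216/35, 278/105) → z = 4168/105
  (117/34, 301/102) → z = 3461/102
  (41/6, 0) → z = 41/2
  (59/12, 0) → z = 59/4
The feasible region has finitely many vertices and no improving ray; the maximum is 4168/105 at (216/35, 278/105).

bounded optimum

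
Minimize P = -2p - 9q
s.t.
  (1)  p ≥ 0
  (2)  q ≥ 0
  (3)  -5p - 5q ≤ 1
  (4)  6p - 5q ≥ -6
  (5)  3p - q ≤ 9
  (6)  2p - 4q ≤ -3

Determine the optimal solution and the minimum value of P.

Feasible corners and P = -2p - 9q:
  (0, 6/5) → P = -54/5
  (0, 3/4) → P = -27/4
  (17/3, 8) → P = -250/3
  (39/10, 27/10) → P = -321/10

p = 17/3, q = 8, minimum P = -250/3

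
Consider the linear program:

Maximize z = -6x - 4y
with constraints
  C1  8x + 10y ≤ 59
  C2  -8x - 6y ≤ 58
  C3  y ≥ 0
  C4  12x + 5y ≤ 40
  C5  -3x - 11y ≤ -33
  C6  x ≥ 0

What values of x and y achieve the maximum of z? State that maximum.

The optimum lies where -3x - 11y = -33 and x = 0.
Solving simultaneously gives x = 0, y = 3.

x = 0, y = 3, maximum z = -12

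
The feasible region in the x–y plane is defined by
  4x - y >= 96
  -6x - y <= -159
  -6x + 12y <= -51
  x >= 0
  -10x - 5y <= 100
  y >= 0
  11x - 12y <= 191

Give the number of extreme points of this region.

3

Of the 21 pairwise boundary intersections, those satisfying every inequality are:
  (367/14, 62/7)
  (961/37, 292/37)
  (28, 39/4)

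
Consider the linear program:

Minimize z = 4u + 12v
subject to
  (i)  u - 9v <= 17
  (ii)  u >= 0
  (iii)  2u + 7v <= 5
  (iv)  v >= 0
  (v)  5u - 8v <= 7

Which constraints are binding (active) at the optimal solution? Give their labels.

(ii) and (iv)

Vertices and z = 4u + 12v:
  (0, 5/7) → z = 60/7
  (0, 0) → z = 0
  (89/51, 11/51) → z = 488/51
  (7/5, 0) → z = 28/5

The minimum is at (0, 0). Substituting into each constraint, equality holds for (ii) and (iv); the remaining constraints have slack.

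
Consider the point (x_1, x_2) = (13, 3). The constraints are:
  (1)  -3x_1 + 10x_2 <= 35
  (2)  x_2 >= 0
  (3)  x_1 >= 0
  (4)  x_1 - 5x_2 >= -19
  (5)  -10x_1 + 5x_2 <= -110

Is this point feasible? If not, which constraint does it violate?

feasible

(1): -9 ≤ 35 ✓
(2): 3 ≥ 0 ✓
(3): 13 ≥ 0 ✓
(4): -2 ≥ -19 ✓
(5): -115 ≤ -110 ✓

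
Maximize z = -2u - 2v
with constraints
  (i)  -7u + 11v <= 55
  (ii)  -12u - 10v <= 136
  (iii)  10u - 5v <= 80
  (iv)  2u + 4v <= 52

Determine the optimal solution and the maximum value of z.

The binding constraints are -12u - 10v = 136 and 10u - 5v = 80.
Solving simultaneously gives u = 3/4, v = -29/2.

u = 3/4, v = -29/2, maximum z = 55/2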